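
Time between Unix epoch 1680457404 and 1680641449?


184045 seconds (51.1 hours / 2.13 days)

Difference = 1680641449 - 1680457404 = 184045 seconds
In hours: 184045 / 3600 ≈ 51.1
In days: 184045 / 86400 ≈ 2.13


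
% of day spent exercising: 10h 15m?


Time: 615 minutes
Day: 1440 minutes
Percentage = (615/1440) × 100 ≈ 42.7%

42.7%


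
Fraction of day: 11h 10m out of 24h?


Total minutes: 11×60 + 10 = 670
Day = 24×60 = 1440 minutes
Fraction = 670/1440 ≈ 0.4653
As a percentage: 670/1440 × 100 ≈ 46.53%

0.4653 (46.53%)


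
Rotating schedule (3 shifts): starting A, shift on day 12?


Shifts: A, B, C
Start: A (index 0)
Day 12: (0 + 12 - 1) mod 3
= 11 mod 3
= 2
Index 2 → shift C

Shift C


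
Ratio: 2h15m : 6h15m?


9:25 (0.36)

Duration 1: 135 minutes
Duration 2: 375 minutes
Ratio = 135:375
GCD = 15
Simplified = 9:25
As a decimal: 9/25 = 0.36


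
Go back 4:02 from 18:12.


14:10

Start: 1092 minutes from midnight
Subtract: 242 minutes
Remaining: 1092 - 242 = 850
Hours: 14, Minutes: 10


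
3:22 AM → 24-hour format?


Input: 3:22 AM
AM hour stays: 3

03:22


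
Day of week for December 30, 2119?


Zeller's congruence:
q=30, m=12, k=19, j=21
h = (30 + ⌊13×13/5⌋ + 19 + ⌊19/4⌋ + ⌊21/4⌋ - 2×21) mod 7
= (30 + 33 + 19 + 4 + 5 - 42) mod 7
= 49 mod 7 = 0
h=0 → Saturday

Saturday


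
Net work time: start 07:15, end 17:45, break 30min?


Total time = (17×60+45) - (7×60+15)
= 1065 - 435 = 630 min
Minus break: 630 - 30 = 600 min
= 10h 0m

10h 0m (600 minutes)


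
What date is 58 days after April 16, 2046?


June 13, 2046

Start: April 16, 2046
Add 58 days
April 16 → May 1: 30 - 16 + 1 = 15 days (58 - 15 = 43 left)
May 1 → June 1: 31 - 1 + 1 = 31 days (43 - 31 = 12 left)
June 1 + 12 = June 13, 2046


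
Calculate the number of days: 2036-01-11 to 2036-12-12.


From January 11, 2036 to December 12, 2036
Rest of January 2036: 31 - 11 = 20
Full months: February 2036 29, March 31, April 30, May 31, June 30, July 31, August 31, September 30, October 31, November 30
Days into December 2036: 12
Total = 20 + 29 + 31 + 30 + 31 + 30 + 31 + 31 + 30 + 31 + 30 + 12 = 336 days

336 days


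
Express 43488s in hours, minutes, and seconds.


Hours: 43488 ÷ 3600 = 12 remainder 288
Minutes: 288 ÷ 60 = 4 remainder 48
Seconds: 48

12h 4m 48s


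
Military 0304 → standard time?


Hour: 3
3 < 12 → AM

3:04 AM


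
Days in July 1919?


Month: July (month 7)
July has 31 days

31 days


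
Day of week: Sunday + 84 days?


Sunday

Start: Sunday (index 6)
(6 + 84) mod 7
= 90 mod 7
= 6
Index 6 → Sunday


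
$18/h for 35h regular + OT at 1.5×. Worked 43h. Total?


Regular: 35h × $18 = $630.00
Overtime: 43 - 35 = 8h
OT pay: 8h × $18 × 1.5 = $216.00
Total = $630.00 + $216.00 = $846.00

$846.00


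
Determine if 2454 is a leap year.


Rules: divisible by 4 AND (not by 100 OR by 400)
2454 ÷ 4 = 613 remainder 2 → not divisible by 4
Not divisible by 4 → not a leap year

No


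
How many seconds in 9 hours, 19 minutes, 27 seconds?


Hours: 9 × 3600 = 32400
Minutes: 19 × 60 = 1140
Seconds: 27
Total = 32400 + 1140 + 27 = 33567

33567 seconds


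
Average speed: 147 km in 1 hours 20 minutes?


Distance: 147 km
Time: 1h 20m = 80 min = 80/60 = 4/3 hours
Speed = 147 ÷ (4/3) = 147 × 3 / 4 = 441/4 ≈ 110.3 km/h

110.3 km/h


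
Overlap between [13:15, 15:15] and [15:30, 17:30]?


Meeting A: 795-915 (in minutes from midnight)
Meeting B: 930-1050
Overlap start = max(795, 930) = 930
Overlap end = min(915, 1050) = 915
Overlap = max(0, 915 - 930) = 0 min

0 minutes


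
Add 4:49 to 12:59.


Start: 779 minutes from midnight
Add: 289 minutes
Total: 1068 minutes
Hours: 1068 ÷ 60 = 17 remainder 48

17:48


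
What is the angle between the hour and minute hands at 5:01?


144.5°

Hour hand = 5×30 + 1×0.5 = 150.5°
Minute hand = 1×6 = 6°
Difference = |150.5 - 6| = 144.5°


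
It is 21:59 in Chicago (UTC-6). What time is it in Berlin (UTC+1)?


Time difference = UTC+1 - UTC-6 = +7 hours
New hour = (21 + 7) mod 24
= 28 mod 24 = 4
Minutes unchanged → 04:59; 28 ≥ 24 → next day

04:59 (next day)


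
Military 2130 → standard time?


Hour: 21
21 - 12 = 9 → PM

9:30 PM


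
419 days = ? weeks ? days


59 weeks 6 days

Weeks: 419 ÷ 7 = 59 remainder 6


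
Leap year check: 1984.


Rules: divisible by 4 AND (not by 100 OR by 400)
1984 ÷ 4 = 496 exactly → divisible by 4
1984 ÷ 100 = 19 remainder 84 → not divisible by 100
Divisible by 4 but not by 100 → leap year

Yes


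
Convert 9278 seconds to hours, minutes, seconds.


Hours: 9278 ÷ 3600 = 2 remainder 2078
Minutes: 2078 ÷ 60 = 34 remainder 38
Seconds: 38

2h 34m 38s


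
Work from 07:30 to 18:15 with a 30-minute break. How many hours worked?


10h 15m (615 minutes)

Total time = (18×60+15) - (7×60+30)
= 1095 - 450 = 645 min
Minus break: 645 - 30 = 615 min
= 10h 15m


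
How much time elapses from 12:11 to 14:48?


2h 37m

End time in minutes: 14×60 + 48 = 888
Start time in minutes: 12×60 + 11 = 731
Difference = 888 - 731 = 157 minutes
= 2 hours 37 minutes


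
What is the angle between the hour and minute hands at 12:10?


Hour hand (12 ≡ 0 on the dial): 0×30 + 10×0.5 = 5.0°
Minute hand = 10×6 = 60°
Difference = |5.0 - 60| = 55.0°

55.0°


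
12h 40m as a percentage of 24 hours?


Total minutes: 12×60 + 40 = 760
Day = 24×60 = 1440 minutes
Fraction = 760/1440 ≈ 0.5278
As a percentage: 760/1440 × 100 ≈ 52.78%

0.5278 (52.78%)


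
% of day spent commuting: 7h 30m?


31.3%

Time: 450 minutes
Day: 1440 minutes
Percentage = (450/1440) × 100 ≈ 31.3%


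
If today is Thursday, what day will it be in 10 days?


Sunday

Start: Thursday (index 3)
(3 + 10) mod 7
= 13 mod 7
= 6
Index 6 → Sunday


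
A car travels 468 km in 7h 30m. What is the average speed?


62.4 km/h

Distance: 468 km
Time: 7h 30m = 450 min = 450/60 = 15/2 hours
Speed = 468 ÷ (15/2) = 468 × 2 / 15 = 936/15 = 62.4 km/h


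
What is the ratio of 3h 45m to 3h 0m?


Duration 1: 225 minutes
Duration 2: 180 minutes
Ratio = 225:180
GCD = 45
Simplified = 5:4
As a decimal: 5/4 = 1.25

5:4 (1.25)


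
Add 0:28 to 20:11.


Start: 1211 minutes from midnight
Add: 28 minutes
Total: 1239 minutes
Hours: 1239 ÷ 60 = 20 remainder 39

20:39


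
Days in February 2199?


Month: February (month 2)
February: 28 or 29 (leap year)
2199 leap year? No

28 days


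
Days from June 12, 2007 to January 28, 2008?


From June 12, 2007 to January 28, 2008
Rest of June 2007: 30 - 12 = 18
Full months: July 31, August 31, September 30, October 31, November 30, December 31
Days into January 2008: 28
Total = 18 + 31 + 31 + 30 + 31 + 30 + 31 + 28 = 230 days

230 days


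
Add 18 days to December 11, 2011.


Start: December 11, 2011
Add 18 days
December 11 + 18 = December 29, 2011

December 29, 2011


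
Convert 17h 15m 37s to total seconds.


Hours: 17 × 3600 = 61200
Minutes: 15 × 60 = 900
Seconds: 37
Total = 61200 + 900 + 37 = 62137

62137 seconds


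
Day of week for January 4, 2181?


Zeller's congruence:
q=4, m=13, k=80, j=21
h = (4 + ⌊13×14/5⌋ + 80 + ⌊80/4⌋ + ⌊21/4⌋ - 2×21) mod 7
= (4 + 36 + 80 + 20 + 5 - 42) mod 7
= 103 mod 7 = 5
h=5 → Thursday

Thursday


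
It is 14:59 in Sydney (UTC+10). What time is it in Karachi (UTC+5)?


Time difference = UTC+5 - UTC+10 = -5 hours
New hour = (14 -5) mod 24
= 9 mod 24 = 9
Minutes unchanged → 09:59

09:59


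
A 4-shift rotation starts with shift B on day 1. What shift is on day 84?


Shift A

Shifts: A, B, C, D
Start: B (index 1)
Day 84: (1 + 84 - 1) mod 4
= 84 mod 4
= 0
Index 0 → shift A


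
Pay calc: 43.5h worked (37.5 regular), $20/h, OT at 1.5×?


Regular: 37.5h × $20 = $750.00
Overtime: 43.5 - 37.5 = 6.0h
OT pay: 6.0h × $20 × 1.5 = $180.00
Total = $750.00 + $180.00 = $930.00

$930.00


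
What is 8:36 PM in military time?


20:36

Input: 8:36 PM
PM: 8 + 12 = 20


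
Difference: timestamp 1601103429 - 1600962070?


141359 seconds (39.3 hours / 1.64 days)

Difference = 1601103429 - 1600962070 = 141359 seconds
In hours: 141359 / 3600 ≈ 39.3
In days: 141359 / 86400 ≈ 1.64


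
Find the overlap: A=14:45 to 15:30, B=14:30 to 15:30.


Meeting A: 885-930 (in minutes from midnight)
Meeting B: 870-930
Overlap start = max(885, 870) = 885
Overlap end = min(930, 930) = 930
Overlap = max(0, 930 - 885) = 45 min

45 minutes


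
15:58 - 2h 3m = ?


13:55

Start: 958 minutes from midnight
Subtract: 123 minutes
Remaining: 958 - 123 = 835
Hours: 13, Minutes: 55


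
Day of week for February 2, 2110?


Sunday

Zeller's congruence:
q=2, m=14, k=9, j=21
h = (2 + ⌊13×15/5⌋ + 9 + ⌊9/4⌋ + ⌊21/4⌋ - 2×21) mod 7
= (2 + 39 + 9 + 2 + 5 - 42) mod 7
= 15 mod 7 = 1
h=1 → Sunday


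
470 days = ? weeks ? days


67 weeks 1 days

Weeks: 470 ÷ 7 = 67 remainder 1


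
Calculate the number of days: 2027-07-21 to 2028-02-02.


196 days

From July 21, 2027 to February 2, 2028
Rest of July 2027: 31 - 21 = 10
Full months: August 31, September 30, October 31, November 30, December 31, January 31
Days into February 2028: 2
Total = 10 + 31 + 30 + 31 + 30 + 31 + 31 + 2 = 196 days


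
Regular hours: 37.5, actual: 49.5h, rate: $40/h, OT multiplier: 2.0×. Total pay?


Regular: 37.5h × $40 = $1500.00
Overtime: 49.5 - 37.5 = 12.0h
OT pay: 12.0h × $40 × 2.0 = $960.00
Total = $1500.00 + $960.00 = $2460.00

$2460.00


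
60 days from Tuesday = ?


Start: Tuesday (index 1)
(1 + 60) mod 7
= 61 mod 7
= 5
Index 5 → Saturday

Saturday


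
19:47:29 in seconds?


Hours: 19 × 3600 = 68400
Minutes: 47 × 60 = 2820
Seconds: 29
Total = 68400 + 2820 + 29 = 71249

71249 seconds


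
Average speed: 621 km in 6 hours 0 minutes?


103.5 km/h

Distance: 621 km
Time: 6 hours
Speed = 621 / 6 = 103.5 km/h


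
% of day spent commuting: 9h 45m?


Time: 585 minutes
Day: 1440 minutes
Percentage = (585/1440) × 100 ≈ 40.6%

40.6%


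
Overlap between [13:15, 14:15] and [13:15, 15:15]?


60 minutes

Meeting A: 795-855 (in minutes from midnight)
Meeting B: 795-915
Overlap start = max(795, 795) = 795
Overlap end = min(855, 915) = 855
Overlap = max(0, 855 - 795) = 60 min


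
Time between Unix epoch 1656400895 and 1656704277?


303382 seconds (84.3 hours / 3.51 days)

Difference = 1656704277 - 1656400895 = 303382 seconds
In hours: 303382 / 3600 ≈ 84.3
In days: 303382 / 86400 ≈ 3.51


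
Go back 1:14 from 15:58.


14:44

Start: 958 minutes from midnight
Subtract: 74 minutes
Remaining: 958 - 74 = 884
Hours: 14, Minutes: 44


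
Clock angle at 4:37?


Hour hand = 4×30 + 37×0.5 = 138.5°
Minute hand = 37×6 = 222°
Difference = |138.5 - 222| = 83.5°

83.5°


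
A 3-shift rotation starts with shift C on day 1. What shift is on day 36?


Shifts: A, B, C
Start: C (index 2)
Day 36: (2 + 36 - 1) mod 3
= 37 mod 3
= 1
Index 1 → shift B

Shift B


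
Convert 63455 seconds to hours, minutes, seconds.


Hours: 63455 ÷ 3600 = 17 remainder 2255
Minutes: 2255 ÷ 60 = 37 remainder 35
Seconds: 35

17h 37m 35s


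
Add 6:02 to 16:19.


22:21

Start: 979 minutes from midnight
Add: 362 minutes
Total: 1341 minutes
Hours: 1341 ÷ 60 = 22 remainder 21


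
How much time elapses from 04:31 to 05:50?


1h 19m

End time in minutes: 5×60 + 50 = 350
Start time in minutes: 4×60 + 31 = 271
Difference = 350 - 271 = 79 minutes
= 1 hours 19 minutes


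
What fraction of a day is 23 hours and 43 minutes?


Total minutes: 23×60 + 43 = 1423
Day = 24×60 = 1440 minutes
Fraction = 1423/1440 ≈ 0.9882
As a percentage: 1423/1440 × 100 ≈ 98.82%

0.9882 (98.82%)


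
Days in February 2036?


Month: February (month 2)
February: 28 or 29 (leap year)
2036 leap year? Yes

29 days


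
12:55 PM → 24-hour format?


Input: 12:55 PM
12 PM → 12 (noon)

12:55


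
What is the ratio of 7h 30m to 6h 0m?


5:4 (1.25)

Duration 1: 450 minutes
Duration 2: 360 minutes
Ratio = 450:360
GCD = 90
Simplified = 5:4
As a decimal: 5/4 = 1.25


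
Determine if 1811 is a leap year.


Rules: divisible by 4 AND (not by 100 OR by 400)
1811 ÷ 4 = 452 remainder 3 → not divisible by 4
Not divisible by 4 → not a leap year

No


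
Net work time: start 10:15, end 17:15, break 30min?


Total time = (17×60+15) - (10×60+15)
= 1035 - 615 = 420 min
Minus break: 420 - 30 = 390 min
= 6h 30m

6h 30m (390 minutes)


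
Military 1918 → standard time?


7:18 PM

Hour: 19
19 - 12 = 7 → PM


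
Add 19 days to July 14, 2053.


Start: July 14, 2053
Add 19 days
July 14 → August 1: 31 - 14 + 1 = 18 days (19 - 18 = 1 left)
August 1 + 1 = August 2, 2053

August 2, 2053


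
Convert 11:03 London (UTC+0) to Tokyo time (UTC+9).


20:03

Time difference = UTC+9 - UTC+0 = +9 hours
New hour = (11 + 9) mod 24
= 20 mod 24 = 20
Minutes unchanged → 20:03


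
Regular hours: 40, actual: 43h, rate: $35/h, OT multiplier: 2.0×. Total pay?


Regular: 40h × $35 = $1400.00
Overtime: 43 - 40 = 3h
OT pay: 3h × $35 × 2.0 = $210.00
Total = $1400.00 + $210.00 = $1610.00

$1610.00


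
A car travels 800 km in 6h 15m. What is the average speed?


Distance: 800 km
Time: 6h 15m = 375 min = 375/60 = 25/4 hours
Speed = 800 ÷ (25/4) = 800 × 4 / 25 = 3200/25 = 128.0 km/h

128.0 km/h


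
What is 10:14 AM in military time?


10:14

Input: 10:14 AM
AM hour stays: 10


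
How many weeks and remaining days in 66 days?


Weeks: 66 ÷ 7 = 9 remainder 3

9 weeks 3 days


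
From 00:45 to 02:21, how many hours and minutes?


1h 36m

End time in minutes: 2×60 + 21 = 141
Start time in minutes: 0×60 + 45 = 45
Difference = 141 - 45 = 96 minutes
= 1 hours 36 minutes


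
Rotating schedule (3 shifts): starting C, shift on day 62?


Shift A

Shifts: A, B, C
Start: C (index 2)
Day 62: (2 + 62 - 1) mod 3
= 63 mod 3
= 0
Index 0 → shift A


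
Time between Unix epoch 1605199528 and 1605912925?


Difference = 1605912925 - 1605199528 = 713397 seconds
In hours: 713397 / 3600 ≈ 198.2
In days: 713397 / 86400 ≈ 8.26

713397 seconds (198.2 hours / 8.26 days)


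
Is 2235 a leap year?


No

Rules: divisible by 4 AND (not by 100 OR by 400)
2235 ÷ 4 = 558 remainder 3 → not divisible by 4
Not divisible by 4 → not a leap year


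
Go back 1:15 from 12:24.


11:09

Start: 744 minutes from midnight
Subtract: 75 minutes
Remaining: 744 - 75 = 669
Hours: 11, Minutes: 9


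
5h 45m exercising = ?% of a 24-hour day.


Time: 345 minutes
Day: 1440 minutes
Percentage = (345/1440) × 100 ≈ 24.0%

24.0%


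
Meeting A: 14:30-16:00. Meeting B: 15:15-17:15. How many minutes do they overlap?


Meeting A: 870-960 (in minutes from midnight)
Meeting B: 915-1035
Overlap start = max(870, 915) = 915
Overlap end = min(960, 1035) = 960
Overlap = max(0, 960 - 915) = 45 min

45 minutes


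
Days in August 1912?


Month: August (month 8)
August has 31 days

31 days


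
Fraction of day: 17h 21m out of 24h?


Total minutes: 17×60 + 21 = 1041
Day = 24×60 = 1440 minutes
Fraction = 1041/1440 ≈ 0.7229
As a percentage: 1041/1440 × 100 ≈ 72.29%

0.7229 (72.29%)


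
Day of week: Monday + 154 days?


Start: Monday (index 0)
(0 + 154) mod 7
= 154 mod 7
= 0
Index 0 → Monday

Monday


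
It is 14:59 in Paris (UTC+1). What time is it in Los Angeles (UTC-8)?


Time difference = UTC-8 - UTC+1 = -9 hours
New hour = (14 -9) mod 24
= 5 mod 24 = 5
Minutes unchanged → 05:59

05:59


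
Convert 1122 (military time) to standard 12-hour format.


Hour: 11
11 < 12 → AM

11:22 AM


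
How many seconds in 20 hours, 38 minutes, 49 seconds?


Hours: 20 × 3600 = 72000
Minutes: 38 × 60 = 2280
Seconds: 49
Total = 72000 + 2280 + 49 = 74329

74329 seconds


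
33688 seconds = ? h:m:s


Hours: 33688 ÷ 3600 = 9 remainder 1288
Minutes: 1288 ÷ 60 = 21 remainder 28
Seconds: 28

9h 21m 28s


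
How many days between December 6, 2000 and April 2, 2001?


117 days

From December 6, 2000 to April 2, 2001
Rest of December 2000: 31 - 6 = 25
Full months: January 31, February 2001 28, March 31
Days into April 2001: 2
Total = 25 + 31 + 28 + 31 + 2 = 117 days


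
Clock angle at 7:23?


83.5°

Hour hand = 7×30 + 23×0.5 = 221.5°
Minute hand = 23×6 = 138°
Difference = |221.5 - 138| = 83.5°


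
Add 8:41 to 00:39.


09:20

Start: 39 minutes from midnight
Add: 521 minutes
Total: 560 minutes
Hours: 560 ÷ 60 = 9 remainder 20


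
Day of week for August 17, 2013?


Zeller's congruence:
q=17, m=8, k=13, j=20
h = (17 + ⌊13×9/5⌋ + 13 + ⌊13/4⌋ + ⌊20/4⌋ - 2×20) mod 7
= (17 + 23 + 13 + 3 + 5 - 40) mod 7
= 21 mod 7 = 0
h=0 → Saturday

Saturday


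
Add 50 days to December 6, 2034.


January 25, 2035

Start: December 6, 2034
Add 50 days
December 6 → January 1: 31 - 6 + 1 = 26 days (50 - 26 = 24 left)
January 1 + 24 = January 25, 2035


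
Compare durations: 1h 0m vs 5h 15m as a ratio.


Duration 1: 60 minutes
Duration 2: 315 minutes
Ratio = 60:315
GCD = 15
Simplified = 4:21
As a decimal: 4/21 ≈ 0.19

4:21 (0.19)


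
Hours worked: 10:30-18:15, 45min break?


7h 0m (420 minutes)

Total time = (18×60+15) - (10×60+30)
= 1095 - 630 = 465 min
Minus break: 465 - 45 = 420 min
= 7h 0m


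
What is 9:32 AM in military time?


09:32

Input: 9:32 AM
AM hour stays: 9


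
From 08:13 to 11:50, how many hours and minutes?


3h 37m

End time in minutes: 11×60 + 50 = 710
Start time in minutes: 8×60 + 13 = 493
Difference = 710 - 493 = 217 minutes
= 3 hours 37 minutes


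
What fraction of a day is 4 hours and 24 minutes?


0.1833 (18.33%)

Total minutes: 4×60 + 24 = 264
Day = 24×60 = 1440 minutes
Fraction = 264/1440 ≈ 0.1833
As a percentage: 264/1440 × 100 ≈ 18.33%


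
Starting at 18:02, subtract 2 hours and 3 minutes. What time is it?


15:59

Start: 1082 minutes from midnight
Subtract: 123 minutes
Remaining: 1082 - 123 = 959
Hours: 15, Minutes: 59


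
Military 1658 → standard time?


4:58 PM

Hour: 16
16 - 12 = 4 → PM


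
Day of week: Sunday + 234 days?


Start: Sunday (index 6)
(6 + 234) mod 7
= 240 mod 7
= 2
Index 2 → Wednesday

Wednesday


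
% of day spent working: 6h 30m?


Time: 390 minutes
Day: 1440 minutes
Percentage = (390/1440) × 100 ≈ 27.1%

27.1%


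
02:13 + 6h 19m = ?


08:32

Start: 133 minutes from midnight
Add: 379 minutes
Total: 512 minutes
Hours: 512 ÷ 60 = 8 remainder 32


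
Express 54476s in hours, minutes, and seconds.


Hours: 54476 ÷ 3600 = 15 remainder 476
Minutes: 476 ÷ 60 = 7 remainder 56
Seconds: 56

15h 7m 56s


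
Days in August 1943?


Month: August (month 8)
August has 31 days

31 days


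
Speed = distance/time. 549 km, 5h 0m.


109.8 km/h

Distance: 549 km
Time: 5 hours
Speed = 549 / 5 = 109.8 km/h


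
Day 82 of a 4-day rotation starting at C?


Shifts: A, B, C, D
Start: C (index 2)
Day 82: (2 + 82 - 1) mod 4
= 83 mod 4
= 3
Index 3 → shift D

Shift D


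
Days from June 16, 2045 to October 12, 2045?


118 days

From June 16, 2045 to October 12, 2045
Rest of June 2045: 30 - 16 = 14
Full months: July 31, August 31, September 30
Days into October 2045: 12
Total = 14 + 31 + 31 + 30 + 12 = 118 days


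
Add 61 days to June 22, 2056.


August 22, 2056

Start: June 22, 2056
Add 61 days
June 22 → July 1: 30 - 22 + 1 = 9 days (61 - 9 = 52 left)
July 1 → August 1: 31 - 1 + 1 = 31 days (52 - 31 = 21 left)
August 1 + 21 = August 22, 2056


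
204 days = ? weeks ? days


Weeks: 204 ÷ 7 = 29 remainder 1

29 weeks 1 days


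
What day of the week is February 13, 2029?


Tuesday

Zeller's congruence:
q=13, m=14, k=28, j=20
h = (13 + ⌊13×15/5⌋ + 28 + ⌊28/4⌋ + ⌊20/4⌋ - 2×20) mod 7
= (13 + 39 + 28 + 7 + 5 - 40) mod 7
= 52 mod 7 = 3
h=3 → Tuesday


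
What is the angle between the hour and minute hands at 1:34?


Hour hand = 1×30 + 34×0.5 = 47.0°
Minute hand = 34×6 = 204°
Difference = |47.0 - 204| = 157.0°

157.0°


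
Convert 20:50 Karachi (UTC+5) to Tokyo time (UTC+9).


Time difference = UTC+9 - UTC+5 = +4 hours
New hour = (20 + 4) mod 24
= 24 mod 24 = 0
Minutes unchanged → 00:50; 24 ≥ 24 → next day

00:50 (next day)


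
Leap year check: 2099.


No

Rules: divisible by 4 AND (not by 100 OR by 400)
2099 ÷ 4 = 524 remainder 3 → not divisible by 4
Not divisible by 4 → not a leap year


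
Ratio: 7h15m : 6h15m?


29:25 (1.16)

Duration 1: 435 minutes
Duration 2: 375 minutes
Ratio = 435:375
GCD = 15
Simplified = 29:25
As a decimal: 29/25 = 1.16


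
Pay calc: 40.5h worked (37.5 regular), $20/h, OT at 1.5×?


Regular: 37.5h × $20 = $750.00
Overtime: 40.5 - 37.5 = 3.0h
OT pay: 3.0h × $20 × 1.5 = $90.00
Total = $750.00 + $90.00 = $840.00

$840.00


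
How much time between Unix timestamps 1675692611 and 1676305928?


Difference = 1676305928 - 1675692611 = 613317 seconds
In hours: 613317 / 3600 ≈ 170.4
In days: 613317 / 86400 ≈ 7.10

613317 seconds (170.4 hours / 7.10 days)


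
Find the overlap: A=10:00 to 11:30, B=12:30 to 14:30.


Meeting A: 600-690 (in minutes from midnight)
Meeting B: 750-870
Overlap start = max(600, 750) = 750
Overlap end = min(690, 870) = 690
Overlap = max(0, 690 - 750) = 0 min

0 minutes


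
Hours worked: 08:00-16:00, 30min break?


Total time = (16×60+0) - (8×60+0)
= 960 - 480 = 480 min
Minus break: 480 - 30 = 450 min
= 7h 30m

7h 30m (450 minutes)


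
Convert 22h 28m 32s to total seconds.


80912 seconds

Hours: 22 × 3600 = 79200
Minutes: 28 × 60 = 1680
Seconds: 32
Total = 79200 + 1680 + 32 = 80912


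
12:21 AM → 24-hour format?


Input: 12:21 AM
12 AM → 00 (midnight)

00:21


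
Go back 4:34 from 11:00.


06:26

Start: 660 minutes from midnight
Subtract: 274 minutes
Remaining: 660 - 274 = 386
Hours: 6, Minutes: 26


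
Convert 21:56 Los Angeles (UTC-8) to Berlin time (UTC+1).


06:56 (next day)

Time difference = UTC+1 - UTC-8 = +9 hours
New hour = (21 + 9) mod 24
= 30 mod 24 = 6
Minutes unchanged → 06:56; 30 ≥ 24 → next day


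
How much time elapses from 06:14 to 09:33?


End time in minutes: 9×60 + 33 = 573
Start time in minutes: 6×60 + 14 = 374
Difference = 573 - 374 = 199 minutes
= 3 hours 19 minutes

3h 19m


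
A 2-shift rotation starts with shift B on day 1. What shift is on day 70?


Shifts: A, B
Start: B (index 1)
Day 70: (1 + 70 - 1) mod 2
= 70 mod 2
= 0
Index 0 → shift A

Shift A


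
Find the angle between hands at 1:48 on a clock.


Hour hand = 1×30 + 48×0.5 = 54.0°
Minute hand = 48×6 = 288°
Difference = |54.0 - 288| = 234.0°
Since > 180°: 360 - 234.0 = 126.0°

126.0°


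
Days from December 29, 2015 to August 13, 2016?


From December 29, 2015 to August 13, 2016
Rest of December 2015: 31 - 29 = 2
Full months: January 31, February 2016 29, March 31, April 30, May 31, June 30, July 31
Days into August 2016: 13
Total = 2 + 31 + 29 + 31 + 30 + 31 + 30 + 31 + 13 = 228 days

228 days


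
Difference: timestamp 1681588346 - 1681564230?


Difference = 1681588346 - 1681564230 = 24116 seconds
In hours: 24116 / 3600 ≈ 6.7
In days: 24116 / 86400 ≈ 0.28

24116 seconds (6.7 hours / 0.28 days)


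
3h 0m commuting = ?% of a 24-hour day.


12.5%

Time: 180 minutes
Day: 1440 minutes
Percentage = (180/1440) × 100 = 12.5%


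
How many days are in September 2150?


30 days

Month: September (month 9)
September has 30 days


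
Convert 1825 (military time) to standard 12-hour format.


6:25 PM

Hour: 18
18 - 12 = 6 → PM


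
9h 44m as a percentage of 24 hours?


0.4056 (40.56%)

Total minutes: 9×60 + 44 = 584
Day = 24×60 = 1440 minutes
Fraction = 584/1440 ≈ 0.4056
As a percentage: 584/1440 × 100 ≈ 40.56%


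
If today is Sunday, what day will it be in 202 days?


Saturday

Start: Sunday (index 6)
(6 + 202) mod 7
= 208 mod 7
= 5
Index 5 → Saturday


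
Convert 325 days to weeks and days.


46 weeks 3 days

Weeks: 325 ÷ 7 = 46 remainder 3


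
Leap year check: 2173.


No

Rules: divisible by 4 AND (not by 100 OR by 400)
2173 ÷ 4 = 543 remainder 1 → not divisible by 4
Not divisible by 4 → not a leap year


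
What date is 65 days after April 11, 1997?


Start: April 11, 1997
Add 65 days
April 11 → May 1: 30 - 11 + 1 = 20 days (65 - 20 = 45 left)
May 1 → June 1: 31 - 1 + 1 = 31 days (45 - 31 = 14 left)
June 1 + 14 = June 15, 1997

June 15, 1997


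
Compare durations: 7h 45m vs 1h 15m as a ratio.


31:5 (6.20)

Duration 1: 465 minutes
Duration 2: 75 minutes
Ratio = 465:75
GCD = 15
Simplified = 31:5
As a decimal: 31/5 = 6.20


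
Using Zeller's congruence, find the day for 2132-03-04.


Tuesday

Zeller's congruence:
q=4, m=3, k=32, j=21
h = (4 + ⌊13×4/5⌋ + 32 + ⌊32/4⌋ + ⌊21/4⌋ - 2×21) mod 7
= (4 + 10 + 32 + 8 + 5 - 42) mod 7
= 17 mod 7 = 3
h=3 → Tuesday


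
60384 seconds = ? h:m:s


16h 46m 24s

Hours: 60384 ÷ 3600 = 16 remainder 2784
Minutes: 2784 ÷ 60 = 46 remainder 24
Seconds: 24


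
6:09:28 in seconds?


Hours: 6 × 3600 = 21600
Minutes: 9 × 60 = 540
Seconds: 28
Total = 21600 + 540 + 28 = 22168

22168 seconds


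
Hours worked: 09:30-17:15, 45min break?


Total time = (17×60+15) - (9×60+30)
= 1035 - 570 = 465 min
Minus break: 465 - 45 = 420 min
= 7h 0m

7h 0m (420 minutes)


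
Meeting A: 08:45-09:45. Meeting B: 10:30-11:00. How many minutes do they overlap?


Meeting A: 525-585 (in minutes from midnight)
Meeting B: 630-660
Overlap start = max(525, 630) = 630
Overlap end = min(585, 660) = 585
Overlap = max(0, 585 - 630) = 0 min

0 minutes


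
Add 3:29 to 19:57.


23:26

Start: 1197 minutes from midnight
Add: 209 minutes
Total: 1406 minutes
Hours: 1406 ÷ 60 = 23 remainder 26


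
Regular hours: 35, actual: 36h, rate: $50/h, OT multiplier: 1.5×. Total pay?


Regular: 35h × $50 = $1750.00
Overtime: 36 - 35 = 1h
OT pay: 1h × $50 × 1.5 = $75.00
Total = $1750.00 + $75.00 = $1825.00

$1825.00


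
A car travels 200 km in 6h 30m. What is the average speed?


30.8 km/h

Distance: 200 km
Time: 6h 30m = 390 min = 390/60 = 13/2 hours
Speed = 200 ÷ (13/2) = 200 × 2 / 13 = 400/13 ≈ 30.8 km/h


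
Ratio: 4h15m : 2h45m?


Duration 1: 255 minutes
Duration 2: 165 minutes
Ratio = 255:165
GCD = 15
Simplified = 17:11
As a decimal: 17/11 ≈ 1.55

17:11 (1.55)


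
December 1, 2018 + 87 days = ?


February 26, 2019

Start: December 1, 2018
Add 87 days
December 1 → January 1: 31 - 1 + 1 = 31 days (87 - 31 = 56 left)
January 1 → February 1: 31 - 1 + 1 = 31 days (56 - 31 = 25 left)
February 1 + 25 = February 26, 2019


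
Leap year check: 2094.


No

Rules: divisible by 4 AND (not by 100 OR by 400)
2094 ÷ 4 = 523 remainder 2 → not divisible by 4
Not divisible by 4 → not a leap year


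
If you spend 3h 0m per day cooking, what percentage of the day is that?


Time: 180 minutes
Day: 1440 minutes
Percentage = (180/1440) × 100 = 12.5%

12.5%


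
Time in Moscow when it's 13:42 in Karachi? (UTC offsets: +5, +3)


Time difference = UTC+3 - UTC+5 = -2 hours
New hour = (13 -2) mod 24
= 11 mod 24 = 11
Minutes unchanged → 11:42

11:42


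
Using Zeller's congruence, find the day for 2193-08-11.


Sunday

Zeller's congruence:
q=11, m=8, k=93, j=21
h = (11 + ⌊13×9/5⌋ + 93 + ⌊93/4⌋ + ⌊21/4⌋ - 2×21) mod 7
= (11 + 23 + 93 + 23 + 5 - 42) mod 7
= 113 mod 7 = 1
h=1 → Sunday


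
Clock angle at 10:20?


170.0°

Hour hand = 10×30 + 20×0.5 = 310.0°
Minute hand = 20×6 = 120°
Difference = |310.0 - 120| = 190.0°
Since > 180°: 360 - 190.0 = 170.0°


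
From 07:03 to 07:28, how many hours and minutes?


0h 25m

End time in minutes: 7×60 + 28 = 448
Start time in minutes: 7×60 + 3 = 423
Difference = 448 - 423 = 25 minutes
= 0 hours 25 minutes


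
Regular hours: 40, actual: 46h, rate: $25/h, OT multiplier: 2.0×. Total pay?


Regular: 40h × $25 = $1000.00
Overtime: 46 - 40 = 6h
OT pay: 6h × $25 × 2.0 = $300.00
Total = $1000.00 + $300.00 = $1300.00

$1300.00


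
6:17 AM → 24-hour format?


06:17

Input: 6:17 AM
AM hour stays: 6


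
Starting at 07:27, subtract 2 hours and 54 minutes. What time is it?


04:33

Start: 447 minutes from midnight
Subtract: 174 minutes
Remaining: 447 - 174 = 273
Hours: 4, Minutes: 33


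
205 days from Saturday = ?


Start: Saturday (index 5)
(5 + 205) mod 7
= 210 mod 7
= 0
Index 0 → Monday

Monday


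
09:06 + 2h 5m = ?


11:11

Start: 546 minutes from midnight
Add: 125 minutes
Total: 671 minutes
Hours: 671 ÷ 60 = 11 remainder 11


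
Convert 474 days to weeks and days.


Weeks: 474 ÷ 7 = 67 remainder 5

67 weeks 5 days


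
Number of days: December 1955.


31 days

Month: December (month 12)
December has 31 days


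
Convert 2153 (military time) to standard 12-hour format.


Hour: 21
21 - 12 = 9 → PM

9:53 PM


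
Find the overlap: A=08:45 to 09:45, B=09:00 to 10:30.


Meeting A: 525-585 (in minutes from midnight)
Meeting B: 540-630
Overlap start = max(525, 540) = 540
Overlap end = min(585, 630) = 585
Overlap = max(0, 585 - 540) = 45 min

45 minutes


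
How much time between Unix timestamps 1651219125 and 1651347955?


Difference = 1651347955 - 1651219125 = 128830 seconds
In hours: 128830 / 3600 ≈ 35.8
In days: 128830 / 86400 ≈ 1.49

128830 seconds (35.8 hours / 1.49 days)


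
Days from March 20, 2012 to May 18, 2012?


59 days

From March 20, 2012 to May 18, 2012
Rest of March 2012: 31 - 20 = 11
Full months: April 30
Days into May 2012: 18
Total = 11 + 30 + 18 = 59 days


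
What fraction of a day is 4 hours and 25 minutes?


0.1840 (18.40%)

Total minutes: 4×60 + 25 = 265
Day = 24×60 = 1440 minutes
Fraction = 265/1440 ≈ 0.1840
As a percentage: 265/1440 × 100 ≈ 18.40%


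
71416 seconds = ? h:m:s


Hours: 71416 ÷ 3600 = 19 remainder 3016
Minutes: 3016 ÷ 60 = 50 remainder 16
Seconds: 16

19h 50m 16s


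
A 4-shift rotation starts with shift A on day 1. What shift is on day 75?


Shift C

Shifts: A, B, C, D
Start: A (index 0)
Day 75: (0 + 75 - 1) mod 4
= 74 mod 4
= 2
Index 2 → shift C


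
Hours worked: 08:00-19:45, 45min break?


11h 0m (660 minutes)

Total time = (19×60+45) - (8×60+0)
= 1185 - 480 = 705 min
Minus break: 705 - 45 = 660 min
= 11h 0m


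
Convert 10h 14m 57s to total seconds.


36897 seconds

Hours: 10 × 3600 = 36000
Minutes: 14 × 60 = 840
Seconds: 57
Total = 36000 + 840 + 57 = 36897


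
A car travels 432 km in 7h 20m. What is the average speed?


58.9 km/h

Distance: 432 km
Time: 7h 20m = 440 min = 440/60 = 22/3 hours
Speed = 432 ÷ (22/3) = 432 × 3 / 22 = 1296/22 ≈ 58.9 km/h


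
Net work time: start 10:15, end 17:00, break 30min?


6h 15m (375 minutes)

Total time = (17×60+0) - (10×60+15)
= 1020 - 615 = 405 min
Minus break: 405 - 30 = 375 min
= 6h 15m


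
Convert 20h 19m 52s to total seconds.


Hours: 20 × 3600 = 72000
Minutes: 19 × 60 = 1140
Seconds: 52
Total = 72000 + 1140 + 52 = 73192

73192 seconds


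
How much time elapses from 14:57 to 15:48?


0h 51m

End time in minutes: 15×60 + 48 = 948
Start time in minutes: 14×60 + 57 = 897
Difference = 948 - 897 = 51 minutes
= 0 hours 51 minutes


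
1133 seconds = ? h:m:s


0h 18m 53s

Hours: 1133 ÷ 3600 = 0 remainder 1133
Minutes: 1133 ÷ 60 = 18 remainder 53
Seconds: 53


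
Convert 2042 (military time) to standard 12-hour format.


8:42 PM

Hour: 20
20 - 12 = 8 → PM


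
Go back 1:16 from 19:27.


18:11

Start: 1167 minutes from midnight
Subtract: 76 minutes
Remaining: 1167 - 76 = 1091
Hours: 18, Minutes: 11


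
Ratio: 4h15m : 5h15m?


17:21 (0.81)

Duration 1: 255 minutes
Duration 2: 315 minutes
Ratio = 255:315
GCD = 15
Simplified = 17:21
As a decimal: 17/21 ≈ 0.81


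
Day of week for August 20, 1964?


Thursday

Zeller's congruence:
q=20, m=8, k=64, j=19
h = (20 + ⌊13×9/5⌋ + 64 + ⌊64/4⌋ + ⌊19/4⌋ - 2×19) mod 7
= (20 + 23 + 64 + 16 + 4 - 38) mod 7
= 89 mod 7 = 5
h=5 → Thursday


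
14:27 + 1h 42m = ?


16:09

Start: 867 minutes from midnight
Add: 102 minutes
Total: 969 minutes
Hours: 969 ÷ 60 = 16 remainder 9


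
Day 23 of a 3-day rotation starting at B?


Shift C

Shifts: A, B, C
Start: B (index 1)
Day 23: (1 + 23 - 1) mod 3
= 23 mod 3
= 2
Index 2 → shift C


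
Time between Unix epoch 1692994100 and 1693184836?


Difference = 1693184836 - 1692994100 = 190736 seconds
In hours: 190736 / 3600 ≈ 53.0
In days: 190736 / 86400 ≈ 2.21

190736 seconds (53.0 hours / 2.21 days)


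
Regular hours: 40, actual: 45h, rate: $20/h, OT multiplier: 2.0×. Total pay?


$1000.00

Regular: 40h × $20 = $800.00
Overtime: 45 - 40 = 5h
OT pay: 5h × $20 × 2.0 = $200.00
Total = $800.00 + $200.00 = $1000.00


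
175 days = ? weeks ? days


25 weeks 0 days

Weeks: 175 ÷ 7 = 25 remainder 0


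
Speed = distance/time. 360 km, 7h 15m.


Distance: 360 km
Time: 7h 15m = 435 min = 435/60 = 29/4 hours
Speed = 360 ÷ (29/4) = 360 × 4 / 29 = 1440/29 ≈ 49.7 km/h

49.7 km/h


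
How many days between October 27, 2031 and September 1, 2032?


310 days

From October 27, 2031 to September 1, 2032
Rest of October 2031: 31 - 27 = 4
Full months: November 30, December 31, January 31, February 2032 29, March 31, April 30, May 31, June 30, July 31, August 31
Days into September 2032: 1
Total = 4 + 30 + 31 + 31 + 29 + 31 + 30 + 31 + 30 + 31 + 31 + 1 = 310 days


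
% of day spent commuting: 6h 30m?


Time: 390 minutes
Day: 1440 minutes
Percentage = (390/1440) × 100 ≈ 27.1%

27.1%


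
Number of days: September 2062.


30 days

Month: September (month 9)
September has 30 days


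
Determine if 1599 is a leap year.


Rules: divisible by 4 AND (not by 100 OR by 400)
1599 ÷ 4 = 399 remainder 3 → not divisible by 4
Not divisible by 4 → not a leap year

No


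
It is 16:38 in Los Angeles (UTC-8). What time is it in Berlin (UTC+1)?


01:38 (next day)

Time difference = UTC+1 - UTC-8 = +9 hours
New hour = (16 + 9) mod 24
= 25 mod 24 = 1
Minutes unchanged → 01:38; 25 ≥ 24 → next day


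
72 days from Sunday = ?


Tuesday

Start: Sunday (index 6)
(6 + 72) mod 7
= 78 mod 7
= 1
Index 1 → Tuesday


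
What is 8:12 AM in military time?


08:12

Input: 8:12 AM
AM hour stays: 8


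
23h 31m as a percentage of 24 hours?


0.9799 (97.99%)

Total minutes: 23×60 + 31 = 1411
Day = 24×60 = 1440 minutes
Fraction = 1411/1440 ≈ 0.9799
As a percentage: 1411/1440 × 100 ≈ 97.99%


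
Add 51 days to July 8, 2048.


August 28, 2048

Start: July 8, 2048
Add 51 days
July 8 → August 1: 31 - 8 + 1 = 24 days (51 - 24 = 27 left)
August 1 + 27 = August 28, 2048


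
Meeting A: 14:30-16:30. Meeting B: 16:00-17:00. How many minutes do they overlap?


30 minutes

Meeting A: 870-990 (in minutes from midnight)
Meeting B: 960-1020
Overlap start = max(870, 960) = 960
Overlap end = min(990, 1020) = 990
Overlap = max(0, 990 - 960) = 30 min


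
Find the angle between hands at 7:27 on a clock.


61.5°

Hour hand = 7×30 + 27×0.5 = 223.5°
Minute hand = 27×6 = 162°
Difference = |223.5 - 162| = 61.5°


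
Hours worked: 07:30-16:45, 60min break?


Total time = (16×60+45) - (7×60+30)
= 1005 - 450 = 555 min
Minus break: 555 - 60 = 495 min
= 8h 15m

8h 15m (495 minutes)


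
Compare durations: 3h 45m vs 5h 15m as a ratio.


5:7 (0.71)

Duration 1: 225 minutes
Duration 2: 315 minutes
Ratio = 225:315
GCD = 45
Simplified = 5:7
As a decimal: 5/7 ≈ 0.71


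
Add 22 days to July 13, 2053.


August 4, 2053

Start: July 13, 2053
Add 22 days
July 13 → August 1: 31 - 13 + 1 = 19 days (22 - 19 = 3 left)
August 1 + 3 = August 4, 2053


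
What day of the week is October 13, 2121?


Monday

Zeller's congruence:
q=13, m=10, k=21, j=21
h = (13 + ⌊13×11/5⌋ + 21 + ⌊21/4⌋ + ⌊21/4⌋ - 2×21) mod 7
= (13 + 28 + 21 + 5 + 5 - 42) mod 7
= 30 mod 7 = 2
h=2 → Monday


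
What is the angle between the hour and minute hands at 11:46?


Hour hand = 11×30 + 46×0.5 = 353.0°
Minute hand = 46×6 = 276°
Difference = |353.0 - 276| = 77.0°

77.0°


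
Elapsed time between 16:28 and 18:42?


End time in minutes: 18×60 + 42 = 1122
Start time in minutes: 16×60 + 28 = 988
Difference = 1122 - 988 = 134 minutes
= 2 hours 14 minutes

2h 14m


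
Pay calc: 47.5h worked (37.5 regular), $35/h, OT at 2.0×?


Regular: 37.5h × $35 = $1312.50
Overtime: 47.5 - 37.5 = 10.0h
OT pay: 10.0h × $35 × 2.0 = $700.00
Total = $1312.50 + $700.00 = $2012.50

$2012.50


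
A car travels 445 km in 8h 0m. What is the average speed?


55.6 km/h

Distance: 445 km
Time: 8 hours
Speed = 445 / 8 ≈ 55.6 km/h


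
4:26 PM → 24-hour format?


16:26

Input: 4:26 PM
PM: 4 + 12 = 16


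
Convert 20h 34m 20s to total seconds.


74060 seconds

Hours: 20 × 3600 = 72000
Minutes: 34 × 60 = 2040
Seconds: 20
Total = 72000 + 2040 + 20 = 74060


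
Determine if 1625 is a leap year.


No

Rules: divisible by 4 AND (not by 100 OR by 400)
1625 ÷ 4 = 406 remainder 1 → not divisible by 4
Not divisible by 4 → not a leap year


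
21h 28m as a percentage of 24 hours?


0.8944 (89.44%)

Total minutes: 21×60 + 28 = 1288
Day = 24×60 = 1440 minutes
Fraction = 1288/1440 ≈ 0.8944
As a percentage: 1288/1440 × 100 ≈ 89.44%


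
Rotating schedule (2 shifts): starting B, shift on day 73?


Shifts: A, B
Start: B (index 1)
Day 73: (1 + 73 - 1) mod 2
= 73 mod 2
= 1
Index 1 → shift B

Shift B


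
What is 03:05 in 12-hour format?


Hour: 3
3 < 12 → AM

3:05 AM


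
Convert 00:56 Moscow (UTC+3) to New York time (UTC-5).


16:56 (previous day)

Time difference = UTC-5 - UTC+3 = -8 hours
New hour = (0 -8) mod 24
= -8 mod 24 = 16
Minutes unchanged → 16:56; -8 < 0 → previous day


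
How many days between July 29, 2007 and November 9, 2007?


103 days

From July 29, 2007 to November 9, 2007
Rest of July 2007: 31 - 29 = 2
Full months: August 31, September 30, October 31
Days into November 2007: 9
Total = 2 + 31 + 30 + 31 + 9 = 103 days


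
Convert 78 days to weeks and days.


Weeks: 78 ÷ 7 = 11 remainder 1

11 weeks 1 days


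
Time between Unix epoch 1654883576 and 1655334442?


450866 seconds (125.2 hours / 5.22 days)

Difference = 1655334442 - 1654883576 = 450866 seconds
In hours: 450866 / 3600 ≈ 125.2
In days: 450866 / 86400 ≈ 5.22


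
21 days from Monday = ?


Monday

Start: Monday (index 0)
(0 + 21) mod 7
= 21 mod 7
= 0
Index 0 → Monday


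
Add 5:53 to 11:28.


Start: 688 minutes from midnight
Add: 353 minutes
Total: 1041 minutes
Hours: 1041 ÷ 60 = 17 remainder 21

17:21


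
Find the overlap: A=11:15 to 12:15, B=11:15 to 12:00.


Meeting A: 675-735 (in minutes from midnight)
Meeting B: 675-720
Overlap start = max(675, 675) = 675
Overlap end = min(735, 720) = 720
Overlap = max(0, 720 - 675) = 45 min

45 minutes


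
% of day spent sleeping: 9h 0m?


Time: 540 minutes
Day: 1440 minutes
Percentage = (540/1440) × 100 = 37.5%

37.5%


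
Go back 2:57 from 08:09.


05:12

Start: 489 minutes from midnight
Subtract: 177 minutes
Remaining: 489 - 177 = 312
Hours: 5, Minutes: 12


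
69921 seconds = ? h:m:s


Hours: 69921 ÷ 3600 = 19 remainder 1521
Minutes: 1521 ÷ 60 = 25 remainder 21
Seconds: 21

19h 25m 21s
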